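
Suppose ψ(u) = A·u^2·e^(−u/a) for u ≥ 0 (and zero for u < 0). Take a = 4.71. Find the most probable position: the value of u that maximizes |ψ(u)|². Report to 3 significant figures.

u ≈ 9.42

Set d/du [|ψ(u)|²] = 0 and solve for u > 0.
Solving yields u = 2·a.
With a = 4.71, the most probable position is 9.420.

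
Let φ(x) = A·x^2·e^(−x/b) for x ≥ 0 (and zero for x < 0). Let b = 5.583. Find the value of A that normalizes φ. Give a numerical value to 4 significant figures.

A ≈ 0.01568

Require ∫ |φ|² dx = 1 over the whole domain.
Recall ∫₀^∞ x^m e^(−x/β) dx = m!·β^(m+1), carrying out the integral gives A² · 3·b^5/4.
So A² = (3·b^5/4)^(−1).
Substituting b = 5.583 gives A² = 0.00024581, so A = 0.015678.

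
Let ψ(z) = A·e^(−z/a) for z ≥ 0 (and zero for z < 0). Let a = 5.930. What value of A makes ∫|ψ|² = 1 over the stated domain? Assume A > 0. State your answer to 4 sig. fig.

A ≈ 0.5807

We need A² ∫|f|² dz = 1, taking the integral from 0 to ∞.
With ψ = A·e^(−z/a), the integral evaluates to A²·[a/2].
Setting this equal to 1 gives A² = 1/(a/2).
With a = 5.930: A² = 0.33727 and A = 0.58075.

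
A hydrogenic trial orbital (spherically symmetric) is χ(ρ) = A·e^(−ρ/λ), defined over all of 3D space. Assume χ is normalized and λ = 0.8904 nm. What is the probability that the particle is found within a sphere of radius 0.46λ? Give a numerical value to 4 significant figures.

P ≈ 0.06619

Integrate the radial probability density 4πρ²|χ|² over ρ ≤ 0.46λ.
Normalization gives A² = 1/(π·λ^3).
In terms of u = ρ/λ (A², 4π and the length scale all cancel between numerator and denominator), P = [∫_{0}^{0.46} u^2·e^(-2·u) du] / [∫_{0}^{∞} u^2·e^(-2·u) du].
Using ∫ u^2·e^(-2·u) du = -(2·u^2 + 2·u + 1)·e^(-2·u)/4, the numerator is 1/4 - 2929·e^(-23/25)/5000 and the denominator is 1/4.
Taking the ratio yields P = 0.066190.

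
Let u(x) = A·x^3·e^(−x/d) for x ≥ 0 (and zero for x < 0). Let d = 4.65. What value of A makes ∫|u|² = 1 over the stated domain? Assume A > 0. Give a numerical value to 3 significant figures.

Normalization requires ∫|u|² dx = 1, integrated from 0 to ∞.
With u = A·x^3·e^(−x/d), the integral evaluates to A²·[45·d^7/8].
Hence A² = 1/[45·d^7/8].
Plugging in d = 4.65 yields A = 0.001945.

A ≈ 0.00194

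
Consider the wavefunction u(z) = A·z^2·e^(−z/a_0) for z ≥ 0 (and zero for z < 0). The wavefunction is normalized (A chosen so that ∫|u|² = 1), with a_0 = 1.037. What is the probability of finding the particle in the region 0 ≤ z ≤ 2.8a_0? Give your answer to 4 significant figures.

P ≈ 0.6578

P = ∫_{0}^{2.8a_0} |u(z)|² dz.
With A² fixed by ∫|u|² = 1, i.e. A² = (3·a_0^5/4)^(−1), substitute and integrate.
In terms of t = z/a_0 (A² and the length scale cancel between numerator and denominator), P = [∫_{0}^{2.8} t^4·e^(-2·t) dt] / [∫_{0}^{∞} t^4·e^(-2·t) dt].
With ∫ t^4·e^(-2·t) dt = -(t^4/2 + t^3 + 3·t^2/2 + 3·t/2 + 3/4)·e^(-2·t) + C, the region integral is ≈ 0.493387 and the full one is 3/4.
Taking the ratio, P = 0.65785.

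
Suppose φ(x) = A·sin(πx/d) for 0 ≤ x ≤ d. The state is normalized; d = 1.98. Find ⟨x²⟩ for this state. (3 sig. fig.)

⟨x^2⟩ ≈ 1.11

By definition ⟨x²⟩ = ∫ x^2 |φ(x)|² dx.
Since the A² factors cancel between numerator and denominator, ⟨x²⟩ = -d^2/(2·π^2) + d^2/3.
Putting d = 1.98 gives 1.108.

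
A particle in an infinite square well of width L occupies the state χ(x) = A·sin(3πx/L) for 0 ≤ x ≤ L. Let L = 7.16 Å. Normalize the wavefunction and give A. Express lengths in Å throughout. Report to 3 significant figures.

A ≈ 0.529 Å^(-1/2)

Require ∫ |χ|² dx = 1 over the whole domain.
Using sin²θ = (1 − cos 2θ)/2, ∫|χ|² dx = A²·(L/2).
Hence A² = 1/[L/2].
Plugging in L = 7.16 yields A = 0.5285.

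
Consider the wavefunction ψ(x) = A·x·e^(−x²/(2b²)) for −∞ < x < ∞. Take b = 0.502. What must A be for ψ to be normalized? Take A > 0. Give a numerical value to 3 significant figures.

Normalization requires ∫|ψ|² dx = 1, integrated from −∞ to ∞.
With ψ = A·x·e^(−x²/(2b²)), the integral evaluates to A²·[√(π)·b^3/2].
Hence A² = 1/[√(π)·b^3/2].
With b = 0.502: A² = 8.920 and A = 2.987.

A ≈ 2.99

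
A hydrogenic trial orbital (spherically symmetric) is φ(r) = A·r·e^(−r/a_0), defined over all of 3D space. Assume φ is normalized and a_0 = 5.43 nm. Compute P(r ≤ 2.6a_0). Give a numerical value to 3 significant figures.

P ≈ 0.594

P = ∫ |φ|² 4πr² dr over r ≤ 2.6a_0.
A² is fixed by ∫₀^∞ 4πr²|φ|² dr = 1, i.e. A² = (3·π·a_0^5)^(−1).
Substituting u = r/a_0, A², 4π and the length scale all cancel in the ratio: P = ∫_{0}^{2.6} u^4·e^(-2·u) du / ∫_{0}^{∞} u^4·e^(-2·u) du.
Using ∫ u^4·e^(-2·u) du = -(u^4/2 + u^3 + 3·u^2/2 + 3·u/2 + 3/4)·e^(-2·u), the numerator is ≈ 0.44540 and the denominator is 3/4.
Taking the ratio yields P = 0.5939.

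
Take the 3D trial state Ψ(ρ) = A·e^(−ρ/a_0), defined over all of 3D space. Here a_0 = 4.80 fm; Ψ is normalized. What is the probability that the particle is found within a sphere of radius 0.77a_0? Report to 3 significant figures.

P ≈ 0.201

With dV = 4πρ²dρ, the probability is ∫|Ψ|² dV over ρ ≤ 0.77a_0.
The full normalization integral is A²·[π·a_0^3] = 1, fixing A².
Let u = ρ/a_0; then A², 4π and the length scale all cancel, so P = ∫_{0}^{0.77} u^2·e^(-2·u) du ÷ ∫_{0}^{∞} u^2·e^(-2·u) du.
With ∫ u^2·e^(-2·u) du = -(2·u^2 + 2·u + 1)·e^(-2·u)/4 + C, the region integral is ≈ 0.050315 and the full one is 1/4.
The region integral divided by the full integral gives P = 0.2013.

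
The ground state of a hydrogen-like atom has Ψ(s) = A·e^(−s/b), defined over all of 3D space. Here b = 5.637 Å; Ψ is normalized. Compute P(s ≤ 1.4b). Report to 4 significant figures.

Integrate the radial probability density 4πs²|Ψ|² over s ≤ 1.4b.
Normalization gives A² = 1/(π·b^3).
Let u = s/b; then A², 4π and the length scale all cancel, so P = ∫_{0}^{1.4} u^2·e^(-2·u) du ÷ ∫_{0}^{∞} u^2·e^(-2·u) du.
With ∫ u^2·e^(-2·u) du = -(2·u^2 + 2·u + 1)·e^(-2·u)/4 + C, the region integral is 1/4 - 193·e^(-14/5)/100 and the full one is 1/4.
Taking the ratio yields P = 0.53055.

P ≈ 0.5305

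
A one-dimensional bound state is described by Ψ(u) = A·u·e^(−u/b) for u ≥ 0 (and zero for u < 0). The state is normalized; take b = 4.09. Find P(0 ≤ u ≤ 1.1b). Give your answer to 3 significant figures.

P ≈ 0.377

P = ∫_{0}^{1.1b} |Ψ(u)|² du.
Since A² = 1/(b^3/4), this is the region integral divided by the full normalization integral.
Substituting t = u/b, A² and the length scale cancel in the ratio: P = ∫_{0}^{1.1} t^2·e^(-2·t) dt / ∫_{0}^{∞} t^2·e^(-2·t) dt.
With ∫ t^2·e^(-2·t) dt = -(2·t^2 + 2·t + 1)·e^(-2·t)/4 + C, the region integral is 1/4 - 281·e^(-11/5)/200 and the full one is 1/4.
Taking the ratio, P = 0.3773.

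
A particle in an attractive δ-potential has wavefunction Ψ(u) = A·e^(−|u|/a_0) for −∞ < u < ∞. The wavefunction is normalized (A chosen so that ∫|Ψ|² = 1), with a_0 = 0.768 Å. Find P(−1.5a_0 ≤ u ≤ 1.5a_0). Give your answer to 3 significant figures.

P ≈ 0.950

P = ∫_{−1.5a_0}^{1.5a_0} |Ψ(u)|² du.
Since A² = 1/(a_0), this is the region integral divided by the full normalization integral.
By symmetry take twice the u ≥ 0 contribution in numerator and denominator; the 2's cancel. Let t = u/a_0; then A² and the length scale cancel, so P = ∫_{0}^{1.5} e^(-2·t) dt ÷ ∫_{0}^{∞} e^(-2·t) dt.
Using ∫ e^(-2·t) dt = -e^(-2·t)/2, the numerator is 1/2 - e^(-3)/2 and the denominator is 1/2.
This works out to P = 0.9502.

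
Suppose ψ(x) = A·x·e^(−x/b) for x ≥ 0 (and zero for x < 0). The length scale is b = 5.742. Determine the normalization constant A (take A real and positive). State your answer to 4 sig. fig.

Normalization requires ∫|ψ|² dx = 1, integrated from 0 to ∞.
With ∫₀^∞ x^2 e^(−αx) dx = 2!/α^3, carrying out the integral gives A² · b^3/4.
Substituting b = 5.742 gives A² = 0.021129, so A = 0.14536.

A ≈ 0.1454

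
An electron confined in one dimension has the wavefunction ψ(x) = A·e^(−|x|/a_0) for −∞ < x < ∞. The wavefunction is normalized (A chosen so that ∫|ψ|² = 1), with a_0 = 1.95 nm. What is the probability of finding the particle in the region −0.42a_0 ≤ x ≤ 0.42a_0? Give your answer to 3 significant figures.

P = ∫_{−0.42a_0}^{0.42a_0} |ψ(x)|² dx.
Since A² = 1/(a_0), this is the region integral divided by the full normalization integral.
Both integrals are even about x = 0, so only the x ≥ 0 halves are needed (the factors of 2 cancel). In terms of u = x/a_0 (A² and the length scale cancel between numerator and denominator), P = [∫_{0}^{0.42} e^(-2·u) du] / [∫_{0}^{∞} e^(-2·u) du].
With ∫ e^(-2·u) du = -e^(-2·u)/2 + C, the region integral is 1/2 - e^(-21/25)/2 and the full one is 1/2.
This works out to P = 0.5683.

P ≈ 0.568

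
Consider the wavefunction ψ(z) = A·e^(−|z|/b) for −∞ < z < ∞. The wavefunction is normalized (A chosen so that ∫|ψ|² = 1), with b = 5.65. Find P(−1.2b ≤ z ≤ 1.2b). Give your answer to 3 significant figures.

P ≈ 0.909

P = ∫_{−1.2b}^{1.2b} |ψ(z)|² dz.
With A² fixed by ∫|ψ|² = 1, i.e. A² = (b)^(−1), substitute and integrate.
Both integrals are even about z = 0, so only the z ≥ 0 halves are needed (the factors of 2 cancel). Substituting u = z/b, A² and the length scale cancel in the ratio: P = ∫_{0}^{1.2} e^(-2·u) du / ∫_{0}^{∞} e^(-2·u) du.
With ∫ e^(-2·u) du = -e^(-2·u)/2 + C, the region integral is 1/2 - e^(-12/5)/2 and the full one is 1/2.
Evaluating gives P = 0.9093.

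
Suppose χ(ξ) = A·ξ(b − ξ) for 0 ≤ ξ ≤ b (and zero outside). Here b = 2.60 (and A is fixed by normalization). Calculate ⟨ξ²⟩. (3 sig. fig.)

⟨ξ²⟩ = ∫ ξ^2 |χ|² dξ over the full domain.
Expanding the polynomial and integrating term by term, evaluating both integrals, ⟨ξ²⟩ = 2·b^2/7.
With b = 2.60, ⟨ξ^2⟩ = 1.931.

⟨ξ^2⟩ ≈ 1.93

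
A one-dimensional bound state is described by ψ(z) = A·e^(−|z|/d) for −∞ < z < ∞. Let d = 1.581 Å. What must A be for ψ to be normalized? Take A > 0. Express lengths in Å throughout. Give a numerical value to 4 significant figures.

A ≈ 0.7953 Å^(-1/2)

Normalization requires ∫|ψ|² dz = 1, integrated from −∞ to ∞.
Using ∫₀^∞ zⁿ e^(−αz) dz = n!/αⁿ⁺¹, the integral (without the A² prefactor) comes out to d.
Hence A² = 1/[d].
With d = 1.581: A² = 0.63251 and A = 0.79531.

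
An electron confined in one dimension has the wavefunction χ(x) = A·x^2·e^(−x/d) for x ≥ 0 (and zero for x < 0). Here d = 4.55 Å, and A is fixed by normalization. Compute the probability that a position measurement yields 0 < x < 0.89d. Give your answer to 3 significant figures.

P ≈ 0.0350

P = ∫_{0}^{0.89d} |χ(x)|² dx.
The normalization integral ∫|χ|²dx over the whole domain equals 3·d^5/4·A², and A² cancels in the ratio.
Substituting u = x/d, A² and the length scale cancel in the ratio: P = ∫_{0}^{0.89} u^4·e^(-2·u) du / ∫_{0}^{∞} u^4·e^(-2·u) du.
An antiderivative of u^4·e^(-2·u) is -(u^4/2 + u^3 + 3·u^2/2 + 3·u/2 + 3/4)·e^(-2·u); evaluating from 0 to 0.89 gives ≈ 0.026234, while the full integral is 3/4.
Evaluating gives P = 0.03498.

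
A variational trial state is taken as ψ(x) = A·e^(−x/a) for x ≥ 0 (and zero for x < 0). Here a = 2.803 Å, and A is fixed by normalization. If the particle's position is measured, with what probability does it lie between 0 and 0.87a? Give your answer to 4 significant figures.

P ≈ 0.8245

P = ∫_{0}^{0.87a} |ψ(x)|² dx.
With A² fixed by ∫|ψ|² = 1, i.e. A² = (a/2)^(−1), substitute and integrate.
In terms of u = x/a (A² and the length scale cancel between numerator and denominator), P = [∫_{0}^{0.87} e^(-2·u) du] / [∫_{0}^{∞} e^(-2·u) du].
Using ∫ e^(-2·u) du = -e^(-2·u)/2, the numerator is 1/2 - e^(-87/50)/2 and the denominator is 1/2.
Evaluating gives P = 0.82448.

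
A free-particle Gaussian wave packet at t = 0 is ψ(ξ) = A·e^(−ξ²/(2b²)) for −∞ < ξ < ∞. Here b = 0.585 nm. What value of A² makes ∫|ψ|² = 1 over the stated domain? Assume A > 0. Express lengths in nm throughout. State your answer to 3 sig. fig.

Normalization requires ∫|ψ|² dξ = 1, integrated from −∞ to ∞.
With ψ = A·e^(−ξ²/(2b²)), the integral evaluates to A²·[√(π)·b].
Setting this equal to 1 gives A² = 1/(√(π)·b).
Plugging in b = 0.585 yields A = 0.9821.

A^2 ≈ 0.964 nm^(-1)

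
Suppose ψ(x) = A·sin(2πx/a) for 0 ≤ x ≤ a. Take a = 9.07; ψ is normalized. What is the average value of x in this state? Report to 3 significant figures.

The expectation value is the |ψ|²-weighted average of x: ∫ x|ψ|² dx.
Using sin²θ = (1 − cos 2θ)/2, since the A² factors cancel between numerator and denominator, ⟨x⟩ = a/2.
With a = 9.07, ⟨x⟩ = 4.535.

⟨x⟩ ≈ 4.54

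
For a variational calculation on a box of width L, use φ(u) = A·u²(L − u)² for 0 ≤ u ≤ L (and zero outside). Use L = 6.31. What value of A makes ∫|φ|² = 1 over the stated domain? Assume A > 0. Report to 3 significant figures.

A ≈ 0.00630

Require ∫ |φ|² du = 1 over the whole domain.
Carrying out the integral gives A² · L^9/630.
Substituting L = 6.31 gives A² = 0.00003973, so A = 0.006303.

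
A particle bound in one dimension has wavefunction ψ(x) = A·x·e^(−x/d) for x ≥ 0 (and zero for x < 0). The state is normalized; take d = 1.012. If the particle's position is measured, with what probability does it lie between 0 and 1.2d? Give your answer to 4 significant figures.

P = ∫_{0}^{1.2d} |ψ(x)|² dx.
The normalization integral ∫|ψ|²dx over the whole domain equals d^3/4·A², and A² cancels in the ratio.
Substituting u = x/d, A² and the length scale cancel in the ratio: P = ∫_{0}^{1.2} u^2·e^(-2·u) du / ∫_{0}^{∞} u^2·e^(-2·u) du.
An antiderivative of u^2·e^(-2·u) is -(2·u^2 + 2·u + 1)·e^(-2·u)/4; evaluating from 0 to 1.2 gives 1/4 - 157·e^(-12/5)/100, while the full integral is 1/4.
Taking the ratio, P = 0.43029.

P ≈ 0.4303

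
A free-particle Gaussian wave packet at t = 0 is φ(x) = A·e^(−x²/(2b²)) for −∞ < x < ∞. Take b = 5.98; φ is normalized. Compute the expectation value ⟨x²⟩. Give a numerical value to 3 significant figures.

The expectation value is the |φ|²-weighted average of x^2: ∫ x^2|φ|² dx.
Differentiating ∫e^(−αx²) dx = √(π/α) under α to get the higher moments, since the A² factors cancel between numerator and denominator, ⟨x²⟩ = b^2/2.
Putting b = 5.98 gives 17.88.

⟨x^2⟩ ≈ 17.9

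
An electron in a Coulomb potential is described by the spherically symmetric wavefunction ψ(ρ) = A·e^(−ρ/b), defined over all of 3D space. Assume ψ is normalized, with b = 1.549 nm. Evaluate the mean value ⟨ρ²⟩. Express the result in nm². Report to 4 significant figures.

⟨ρ^2⟩ ≈ 7.198 nm^2

The expectation value is the |ψ|²-weighted average of ρ^2: ∫ ρ^2|ψ|² 4πρ² dρ.
Evaluating both integrals, ⟨ρ²⟩ = 3·b^2.
Putting b = 1.549 gives 7.1982.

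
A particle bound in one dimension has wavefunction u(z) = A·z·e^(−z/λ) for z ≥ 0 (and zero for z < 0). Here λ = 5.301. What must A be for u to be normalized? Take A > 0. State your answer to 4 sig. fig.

Require ∫ |u|² dz = 1 over the whole domain.
Using ∫₀^∞ zⁿ e^(−αz) dz = n!/αⁿ⁺¹, carrying out the integral gives A² · λ^3/4.
Hence A² = 1/[λ^3/4].
Substituting λ = 5.301 gives A² = 0.026853, so A = 0.16387.

A ≈ 0.1639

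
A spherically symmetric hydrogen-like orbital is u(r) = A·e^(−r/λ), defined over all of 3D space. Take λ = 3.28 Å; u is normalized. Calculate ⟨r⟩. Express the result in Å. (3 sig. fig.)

⟨r⟩ ≈ 4.92 Å

⟨r⟩ = ∫ r |u|² 4πr² dr over the full domain.
With ∫₀^∞ r^3 e^(−αr) dr = 3!/α^4, since the A² factors cancel between numerator and denominator, ⟨r⟩ = 3·λ/2.
Putting λ = 3.28 gives 4.920.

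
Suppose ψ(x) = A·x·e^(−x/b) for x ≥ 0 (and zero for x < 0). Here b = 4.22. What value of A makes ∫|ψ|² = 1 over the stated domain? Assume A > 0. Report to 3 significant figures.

The normalization condition is ∫|ψ|² dx = 1 from 0 to ∞.
Recall ∫₀^∞ x^m e^(−x/β) dx = m!·β^(m+1), the integral (without the A² prefactor) comes out to b^3/4.
Plugging in b = 4.22 yields A = 0.2307.

A ≈ 0.231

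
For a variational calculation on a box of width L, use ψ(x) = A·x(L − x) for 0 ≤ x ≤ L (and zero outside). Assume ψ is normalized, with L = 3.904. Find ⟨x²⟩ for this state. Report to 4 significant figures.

⟨x^2⟩ ≈ 4.355

⟨x²⟩ = ∫ x^2 |ψ|² dx over the full domain.
Since the A² factors cancel between numerator and denominator, ⟨x²⟩ = 2·L^2/7.
With L = 3.904, ⟨x^2⟩ = 4.3546.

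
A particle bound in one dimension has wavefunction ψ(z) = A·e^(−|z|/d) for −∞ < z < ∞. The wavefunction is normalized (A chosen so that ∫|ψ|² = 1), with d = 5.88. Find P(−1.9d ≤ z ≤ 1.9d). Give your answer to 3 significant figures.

The probability is P = ∫ |ψ|² dz over [−1.9d, 1.9d].
The normalization integral ∫|ψ|²dz over the whole domain equals d·A², and A² cancels in the ratio.
Both integrals are even about z = 0, so only the z ≥ 0 halves are needed (the factors of 2 cancel). Let u = z/d; then A² and the length scale cancel, so P = ∫_{0}^{1.9} e^(-2·u) du ÷ ∫_{0}^{∞} e^(-2·u) du.
An antiderivative of e^(-2·u) is -e^(-2·u)/2; evaluating from 0 to 1.9 gives 1/2 - e^(-19/5)/2, while the full integral is 1/2.
The result is P = 0.9776.

P ≈ 0.978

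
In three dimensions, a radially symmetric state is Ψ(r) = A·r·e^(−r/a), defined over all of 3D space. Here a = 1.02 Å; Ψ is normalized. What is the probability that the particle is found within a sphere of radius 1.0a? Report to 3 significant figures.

P ≈ 0.0527

Integrate the radial probability density 4πr²|Ψ|² over r ≤ 1.0a.
A² is fixed by ∫₀^∞ 4πr²|Ψ|² dr = 1, i.e. A² = (3·π·a^5)^(−1).
Substituting u = r/a, A², 4π and the length scale all cancel in the ratio: P = ∫_{0}^{1.0} u^4·e^(-2·u) du / ∫_{0}^{∞} u^4·e^(-2·u) du.
Using ∫ u^4·e^(-2·u) du = -(u^4/2 + u^3 + 3·u^2/2 + 3·u/2 + 3/4)·e^(-2·u), the numerator is 3/4 - 21·e^(-2)/4 and the denominator is 3/4.
Taking the ratio yields P = 0.05265.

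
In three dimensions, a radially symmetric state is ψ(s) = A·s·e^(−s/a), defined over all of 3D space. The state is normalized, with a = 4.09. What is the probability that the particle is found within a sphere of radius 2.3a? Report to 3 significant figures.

P ≈ 0.487

With dV = 4πs²ds, the probability is ∫|ψ|² dV over s ≤ 2.3a.
A² is fixed by ∫₀^∞ 4πs²|ψ|² ds = 1, i.e. A² = (3·π·a^5)^(−1).
Substituting u = s/a, A², 4π and the length scale all cancel in the ratio: P = ∫_{0}^{2.3} u^4·e^(-2·u) du / ∫_{0}^{∞} u^4·e^(-2·u) du.
An antiderivative of u^4·e^(-2·u) is -(u^4/2 + u^3 + 3·u^2/2 + 3·u/2 + 3/4)·e^(-2·u); evaluating from 0 to 2.3 gives ≈ 0.36507, while the full integral is 3/4.
The region integral divided by the full integral gives P = 0.4868.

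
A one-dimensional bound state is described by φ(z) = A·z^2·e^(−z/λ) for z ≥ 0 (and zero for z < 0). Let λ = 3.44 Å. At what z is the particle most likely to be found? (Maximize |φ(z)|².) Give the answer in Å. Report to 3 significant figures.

The maximum of |φ(z)|² occurs where its derivative vanishes.
This gives z = 2·λ.
With λ = 3.44, the most probable position is 6.880 Å.

z ≈ 6.88 Å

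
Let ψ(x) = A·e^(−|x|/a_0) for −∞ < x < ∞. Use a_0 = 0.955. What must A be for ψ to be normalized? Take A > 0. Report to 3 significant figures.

Normalization requires ∫|ψ|² dx = 1, integrated from −∞ to ∞.
Using ∫₀^∞ xⁿ e^(−αx) dx = n!/αⁿ⁺¹, with ψ = A·e^(−|x|/a_0), the integral evaluates to A²·[a_0].
Setting this equal to 1 gives A² = 1/(a_0).
With a_0 = 0.955: A² = 1.047 and A = 1.023.

A ≈ 1.02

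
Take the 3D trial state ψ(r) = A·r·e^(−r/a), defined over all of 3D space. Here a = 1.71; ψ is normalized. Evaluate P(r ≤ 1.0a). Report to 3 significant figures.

P ≈ 0.0527

With dV = 4πr²dr, the probability is ∫|ψ|² dV over r ≤ 1.0a.
The full normalization integral is A²·[3·π·a^5] = 1, fixing A².
Let u = r/a; then A², 4π and the length scale all cancel, so P = ∫_{0}^{1.0} u^4·e^(-2·u) du ÷ ∫_{0}^{∞} u^4·e^(-2·u) du.
Using ∫ u^4·e^(-2·u) du = -(u^4/2 + u^3 + 3·u^2/2 + 3·u/2 + 3/4)·e^(-2·u), the numerator is 3/4 - 21·e^(-2)/4 and the denominator is 3/4.
The region integral divided by the full integral gives P = 0.05265.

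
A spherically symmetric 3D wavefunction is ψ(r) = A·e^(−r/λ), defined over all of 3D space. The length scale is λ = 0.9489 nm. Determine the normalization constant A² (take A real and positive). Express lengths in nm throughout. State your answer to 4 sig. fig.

The normalization condition is ∫|ψ|² 4πr² dr = 1 from 0 to ∞.
The integral (without the A² prefactor) comes out to π·λ^3.
Setting this equal to 1 gives A² = 1/(π·λ^3).
Substituting λ = 0.9489 gives A² = 0.37255, so A = 0.61037.

A^2 ≈ 0.3726 nm^(-3)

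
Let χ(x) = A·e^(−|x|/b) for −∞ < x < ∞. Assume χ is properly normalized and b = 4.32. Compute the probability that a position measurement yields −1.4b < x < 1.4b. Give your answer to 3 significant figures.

P ≈ 0.939

|χ|² is the probability density, so P = ∫_{−1.4b}^{1.4b} |χ|² dx.
With A² fixed by ∫|χ|² = 1, i.e. A² = (b)^(−1), substitute and integrate.
Both integrals are even about x = 0, so only the x ≥ 0 halves are needed (the factors of 2 cancel). In terms of u = x/b (A² and the length scale cancel between numerator and denominator), P = [∫_{0}^{1.4} e^(-2·u) du] / [∫_{0}^{∞} e^(-2·u) du].
An antiderivative of e^(-2·u) is -e^(-2·u)/2; evaluating from 0 to 1.4 gives 1/2 - e^(-14/5)/2, while the full integral is 1/2.
This works out to P = 0.9392.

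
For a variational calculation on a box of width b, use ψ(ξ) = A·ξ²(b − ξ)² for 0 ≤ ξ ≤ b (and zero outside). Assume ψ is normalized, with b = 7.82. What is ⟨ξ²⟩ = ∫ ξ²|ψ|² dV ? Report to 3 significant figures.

⟨ξ^2⟩ ≈ 16.7

The expectation value is the |ψ|²-weighted average of ξ^2: ∫ ξ^2|ψ|² dξ.
Since the A² factors cancel between numerator and denominator, ⟨ξ²⟩ = 3·b^2/11.
Putting b = 7.82 gives 16.68.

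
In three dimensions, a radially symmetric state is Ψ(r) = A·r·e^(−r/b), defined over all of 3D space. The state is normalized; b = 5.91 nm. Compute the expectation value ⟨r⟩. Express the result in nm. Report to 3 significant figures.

The expectation value is the |Ψ|²-weighted average of r: ∫ r|Ψ|² 4πr² dr.
With ∫₀^∞ r^5 e^(−αr) dr = 5!/α^6, the ratio of the moment integral to the normalization integral gives ⟨r⟩ = 5·b/2.
With b = 5.91, ⟨r⟩ = 14.78.

⟨r⟩ ≈ 14.8 nm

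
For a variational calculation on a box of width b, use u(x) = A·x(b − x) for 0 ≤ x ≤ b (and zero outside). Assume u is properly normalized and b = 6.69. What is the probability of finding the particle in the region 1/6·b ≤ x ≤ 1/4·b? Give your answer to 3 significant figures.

P ≈ 0.0680

|u|² is the probability density, so P = ∫_{1/6·b}^{1/4·b} |u|² dx.
Since A² = 1/(b^5/30), this is the region integral divided by the full normalization integral.
In terms of t = x/b (A² and the length scale cancel between numerator and denominator), P = [∫_{1/6}^{1/4} t^2·(1 - t)^2 dt] / [∫_{0}^{1} t^2·(1 - t)^2 dt].
An antiderivative of t^2·(1 - t)^2 is t^3·(6·t^2 - 15·t + 10)/30; evaluating from 1/6 to 1/4 gives ≈ 0.0022674, while the full integral is 1/30.
This works out to P = 0.06802.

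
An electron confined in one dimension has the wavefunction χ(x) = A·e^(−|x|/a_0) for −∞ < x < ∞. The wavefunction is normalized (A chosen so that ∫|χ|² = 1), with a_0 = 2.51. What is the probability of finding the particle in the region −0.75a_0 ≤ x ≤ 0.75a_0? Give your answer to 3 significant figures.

P = ∫_{−0.75a_0}^{0.75a_0} |χ(x)|² dx.
Since A² = 1/(a_0), this is the region integral divided by the full normalization integral.
By symmetry take twice the x ≥ 0 contribution in numerator and denominator; the 2's cancel. Let u = x/a_0; then A² and the length scale cancel, so P = ∫_{0}^{0.75} e^(-2·u) du ÷ ∫_{0}^{∞} e^(-2·u) du.
An antiderivative of e^(-2·u) is -e^(-2·u)/2; evaluating from 0 to 0.75 gives 1/2 - e^(-3/2)/2, while the full integral is 1/2.
This works out to P = 0.7769.

P ≈ 0.777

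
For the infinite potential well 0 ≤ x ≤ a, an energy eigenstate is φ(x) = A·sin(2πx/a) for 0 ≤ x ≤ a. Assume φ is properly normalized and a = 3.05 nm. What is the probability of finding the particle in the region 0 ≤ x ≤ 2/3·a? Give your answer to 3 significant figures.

P ≈ 0.598

|φ|² is the probability density, so P = ∫_{0}^{2/3·a} |φ|² dx.
Since A² = 1/(a/2), this is the region integral divided by the full normalization integral.
Substituting u = x/a, A² and the length scale cancel in the ratio: P = ∫_{0}^{2/3} sin(2·π·u)^2 du / ∫_{0}^{1} sin(2·π·u)^2 du.
With ∫ sin(2·π·u)^2 du = u/2 - sin(4·π·u)/(8·π) + C, the region integral is -√(3)/(16·π) + 1/3 and the full one is 1/2.
Taking the ratio, P = -√(3)/(8·π) + 2/3.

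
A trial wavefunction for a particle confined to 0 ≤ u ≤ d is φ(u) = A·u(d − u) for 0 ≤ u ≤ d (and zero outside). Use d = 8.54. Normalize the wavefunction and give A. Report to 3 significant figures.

The normalization condition is ∫|φ|² du = 1 from 0 to d.
Expanding the polynomial and integrating term by term, with φ = A·u(d − u), the integral evaluates to A²·[d^5/30].
Hence A² = 1/[d^5/30].
Plugging in d = 8.54 yields A = 0.02570.

A ≈ 0.0257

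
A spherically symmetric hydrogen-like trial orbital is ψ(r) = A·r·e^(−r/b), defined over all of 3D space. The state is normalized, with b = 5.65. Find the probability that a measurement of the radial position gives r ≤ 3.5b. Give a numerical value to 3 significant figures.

With dV = 4πr²dr, the probability is ∫|ψ|² dV over r ≤ 3.5b.
Normalization gives A² = 1/(3·π·b^5).
In terms of u = r/b (A², 4π and the length scale all cancel between numerator and denominator), P = [∫_{0}^{3.5} u^4·e^(-2·u) du] / [∫_{0}^{∞} u^4·e^(-2·u) du].
Using ∫ u^4·e^(-2·u) du = -(u^4/2 + u^3 + 3·u^2/2 + 3·u/2 + 3/4)·e^(-2·u), the numerator is 3/4 - 4553·e^(-7)/32 and the denominator is 3/4.
Taking the ratio yields P = 0.8270.

P ≈ 0.827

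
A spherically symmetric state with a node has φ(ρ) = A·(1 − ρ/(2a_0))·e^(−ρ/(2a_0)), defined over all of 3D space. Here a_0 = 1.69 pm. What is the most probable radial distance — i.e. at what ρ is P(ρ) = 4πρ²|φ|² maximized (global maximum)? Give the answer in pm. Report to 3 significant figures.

Set d/dρ [P(ρ) = 4πρ²|φ|²] = 0 and solve for ρ > 0.
Solving yields ρ = a_0·(√(5) + 3).
With a_0 = 1.69, the most probable radial distance is 8.849 pm.

ρ ≈ 8.85 pm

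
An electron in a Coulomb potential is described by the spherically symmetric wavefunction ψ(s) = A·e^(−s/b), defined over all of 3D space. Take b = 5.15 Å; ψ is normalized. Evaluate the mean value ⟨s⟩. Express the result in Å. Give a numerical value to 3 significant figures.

⟨s⟩ ≈ 7.73 Å

The expectation value is the |ψ|²-weighted average of s: ∫ s|ψ|² 4πs² ds.
Using ∫₀^∞ sⁿ e^(−αs) ds = n!/αⁿ⁺¹, since the A² factors cancel between numerator and denominator, ⟨s⟩ = 3·b/2.
With b = 5.15, ⟨s⟩ = 7.725.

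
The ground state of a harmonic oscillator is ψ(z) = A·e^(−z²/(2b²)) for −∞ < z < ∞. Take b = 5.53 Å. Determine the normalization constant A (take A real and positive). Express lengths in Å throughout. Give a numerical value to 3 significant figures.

A ≈ 0.319 Å^(-1/2)

We need A² ∫|f|² dz = 1, taking the integral from −∞ to ∞.
With ∫_{−∞}^{∞} z^(2m) e^(−αz²) dz = (2m−1)!!·√π / (2^m α^(m+1/2)), with ψ = A·e^(−z²/(2b²)), the integral evaluates to A²·[√(π)·b].
Substituting b = 5.53 gives A² = 0.1020, so A = 0.3194.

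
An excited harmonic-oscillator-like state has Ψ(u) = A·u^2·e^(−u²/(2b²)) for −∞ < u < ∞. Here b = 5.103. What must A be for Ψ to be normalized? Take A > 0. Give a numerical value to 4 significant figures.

Normalization requires ∫|Ψ|² du = 1, integrated from −∞ to ∞.
Using the Gaussian integral ∫_{−∞}^{∞} e^(−αu²) du = √(π/α), the integral (without the A² prefactor) comes out to 3·√(π)·b^5/4.
With b = 5.103: A² = 0.00021739 and A = 0.014744.

A ≈ 0.01474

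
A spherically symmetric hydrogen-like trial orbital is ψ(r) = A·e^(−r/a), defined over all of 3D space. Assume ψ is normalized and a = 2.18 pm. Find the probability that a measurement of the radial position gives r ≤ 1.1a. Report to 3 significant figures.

P = ∫ |ψ|² 4πr² dr over r ≤ 1.1a.
The full normalization integral is A²·[π·a^3] = 1, fixing A².
Substituting u = r/a, A², 4π and the length scale all cancel in the ratio: P = ∫_{0}^{1.1} u^2·e^(-2·u) du / ∫_{0}^{∞} u^2·e^(-2·u) du.
With ∫ u^2·e^(-2·u) du = -(2·u^2 + 2·u + 1)·e^(-2·u)/4 + C, the region integral is 1/4 - 281·e^(-11/5)/200 and the full one is 1/4.
Taking the ratio yields P = 0.3773.

P ≈ 0.377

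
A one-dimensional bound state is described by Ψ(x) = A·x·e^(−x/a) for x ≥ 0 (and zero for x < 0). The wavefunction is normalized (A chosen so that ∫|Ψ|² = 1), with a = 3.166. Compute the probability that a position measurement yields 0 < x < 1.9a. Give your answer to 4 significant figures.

The probability is P = ∫ |Ψ|² dx over [0, 1.9a].
With A² fixed by ∫|Ψ|² = 1, i.e. A² = (a^3/4)^(−1), substitute and integrate.
In terms of u = x/a (A² and the length scale cancel between numerator and denominator), P = [∫_{0}^{1.9} u^2·e^(-2·u) du] / [∫_{0}^{∞} u^2·e^(-2·u) du].
Using ∫ u^2·e^(-2·u) du = -(2·u^2 + 2·u + 1)·e^(-2·u)/4, the numerator is 1/4 - 601·e^(-19/5)/200 and the denominator is 1/4.
The result is P = 0.73110.

P ≈ 0.7311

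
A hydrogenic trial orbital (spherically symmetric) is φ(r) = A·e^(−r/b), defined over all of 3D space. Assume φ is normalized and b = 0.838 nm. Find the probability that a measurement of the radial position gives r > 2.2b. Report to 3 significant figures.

P ≈ 0.185

With dV = 4πr²dr, the probability is ∫|φ|² dV over r > 2.2b.
A² is fixed by ∫₀^∞ 4πr²|φ|² dr = 1, i.e. A² = (π·b^3)^(−1).
Let u = r/b; then A², 4π and the length scale all cancel, so P = ∫_{2.2}^{∞} u^2·e^(-2·u) du ÷ ∫_{0}^{∞} u^2·e^(-2·u) du.
Using ∫ u^2·e^(-2·u) du = -(2·u^2 + 2·u + 1)·e^(-2·u)/4, the numerator is 377·e^(-22/5)/100 and the denominator is 1/4.
The region integral divided by the full integral gives P = 0.1851.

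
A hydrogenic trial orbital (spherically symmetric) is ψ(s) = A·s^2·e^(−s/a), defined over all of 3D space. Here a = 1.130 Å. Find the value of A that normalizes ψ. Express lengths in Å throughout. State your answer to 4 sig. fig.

A ≈ 0.07755 Å^(-7/2)

The normalization condition is ∫|ψ|² 4πs² ds = 1 from 0 to ∞.
In 3D with spherical symmetry the volume element is 4πs² ds.
Using ∫₀^∞ sⁿ e^(−αs) ds = n!/αⁿ⁺¹, carrying out the integral gives A² · 45·π·a^7/2.
So A² = (45·π·a^7/2)^(−1).
Substituting a = 1.130 gives A² = 0.0060134, so A = 0.077546.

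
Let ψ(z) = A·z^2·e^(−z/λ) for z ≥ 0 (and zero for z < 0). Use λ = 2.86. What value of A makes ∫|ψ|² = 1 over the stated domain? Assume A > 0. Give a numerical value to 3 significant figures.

A ≈ 0.0835

The normalization condition is ∫|ψ|² dz = 1 from 0 to ∞.
Recall ∫₀^∞ z^m e^(−z/β) dz = m!·β^(m+1), the integral (without the A² prefactor) comes out to 3·λ^5/4.
Setting this equal to 1 gives A² = 1/(3·λ^5/4).
Substituting λ = 2.86 gives A² = 0.006968, so A = 0.08347.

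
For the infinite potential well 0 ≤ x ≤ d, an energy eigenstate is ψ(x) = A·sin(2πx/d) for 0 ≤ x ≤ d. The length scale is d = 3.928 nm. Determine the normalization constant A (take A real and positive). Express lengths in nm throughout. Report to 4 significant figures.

We need A² ∫|f|² dx = 1, taking the integral from 0 to d.
Carrying out the integral gives A² · d/2.
Hence A² = 1/[d/2].
Plugging in d = 3.928 yields A = 0.71356.

A ≈ 0.7136 nm^(-1/2)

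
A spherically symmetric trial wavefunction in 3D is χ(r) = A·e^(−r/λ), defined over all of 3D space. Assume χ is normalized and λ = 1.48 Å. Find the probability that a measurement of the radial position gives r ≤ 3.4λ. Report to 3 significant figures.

P ≈ 0.966

P = ∫ |χ|² 4πr² dr over r ≤ 3.4λ.
A² is fixed by ∫₀^∞ 4πr²|χ|² dr = 1, i.e. A² = (π·λ^3)^(−1).
Let u = r/λ; then A², 4π and the length scale all cancel, so P = ∫_{0}^{3.4} u^2·e^(-2·u) du ÷ ∫_{0}^{∞} u^2·e^(-2·u) du.
An antiderivative of u^2·e^(-2·u) is -(2·u^2 + 2·u + 1)·e^(-2·u)/4; evaluating from 0 to 3.4 gives 1/4 - 773·e^(-34/5)/100, while the full integral is 1/4.
The region integral divided by the full integral gives P = 0.9656.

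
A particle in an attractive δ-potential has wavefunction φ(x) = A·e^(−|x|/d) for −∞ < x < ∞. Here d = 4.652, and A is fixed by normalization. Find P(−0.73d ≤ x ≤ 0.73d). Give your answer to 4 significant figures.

P ≈ 0.7678

The probability is P = ∫ |φ|² dx over [−0.73d, 0.73d].
The normalization integral ∫|φ|²dx over the whole domain equals d·A², and A² cancels in the ratio.
Both integrals are even about x = 0, so only the x ≥ 0 halves are needed (the factors of 2 cancel). In terms of u = x/d (A² and the length scale cancel between numerator and denominator), P = [∫_{0}^{0.73} e^(-2·u) du] / [∫_{0}^{∞} e^(-2·u) du].
Using ∫ e^(-2·u) du = -e^(-2·u)/2, the numerator is 1/2 - e^(-73/50)/2 and the denominator is 1/2.
Evaluating gives P = 0.76776.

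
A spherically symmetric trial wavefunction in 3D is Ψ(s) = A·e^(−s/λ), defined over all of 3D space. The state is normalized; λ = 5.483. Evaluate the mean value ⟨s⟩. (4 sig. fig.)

⟨s⟩ = ∫ s |Ψ|² 4πs² ds over the full domain.
The ratio of the moment integral to the normalization integral gives ⟨s⟩ = 3·λ/2.
Putting λ = 5.483 gives 8.2245.

⟨s⟩ ≈ 8.225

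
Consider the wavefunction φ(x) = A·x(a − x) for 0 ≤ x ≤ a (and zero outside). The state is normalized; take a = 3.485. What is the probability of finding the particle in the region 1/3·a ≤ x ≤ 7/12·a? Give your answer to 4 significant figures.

|φ|² is the probability density, so P = ∫_{1/3·a}^{7/12·a} |φ|² dx.
Since A² = 1/(a^5/30), this is the region integral divided by the full normalization integral.
Let u = x/a; then A² and the length scale cancel, so P = ∫_{1/3}^{7/12} u^2·(1 - u)^2 du ÷ ∫_{0}^{1} u^2·(1 - u)^2 du.
With ∫ u^2·(1 - u)^2 du = u^3·(6·u^2 - 15·u + 10)/30 + C, the region integral is ≈ 0.0147835 and the full one is 1/30.
Evaluating gives P = 0.44350.

P ≈ 0.4435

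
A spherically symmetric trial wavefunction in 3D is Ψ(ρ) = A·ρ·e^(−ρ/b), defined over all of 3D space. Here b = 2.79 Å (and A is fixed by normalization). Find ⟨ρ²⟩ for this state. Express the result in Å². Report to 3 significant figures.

The expectation value is the |Ψ|²-weighted average of ρ^2: ∫ ρ^2|Ψ|² 4πρ² dρ.
Evaluating both integrals, ⟨ρ²⟩ = 15·b^2/2.
Putting b = 2.79 gives 58.38.

⟨ρ^2⟩ ≈ 58.4 Å^2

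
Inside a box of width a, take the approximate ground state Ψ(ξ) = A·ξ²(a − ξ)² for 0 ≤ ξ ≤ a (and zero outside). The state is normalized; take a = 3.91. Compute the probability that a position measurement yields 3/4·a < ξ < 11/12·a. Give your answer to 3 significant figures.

P ≈ 0.0485

The probability is P = ∫ |Ψ|² dξ over [3/4·a, 11/12·a].
The normalization integral ∫|Ψ|²dξ over the whole domain equals a^9/630·A², and A² cancels in the ratio.
Let u = ξ/a; then A² and the length scale cancel, so P = ∫_{3/4}^{11/12} u^4·(1 - u)^4 du ÷ ∫_{0}^{1} u^4·(1 - u)^4 du.
With ∫ u^4·(1 - u)^4 du = u^5·(70·u^4 - 315·u^3 + 540·u^2 - 420·u + 126)/630 + C, the region integral is ≈ 0.000077059 and the full one is 1/630.
This works out to P = 0.04855.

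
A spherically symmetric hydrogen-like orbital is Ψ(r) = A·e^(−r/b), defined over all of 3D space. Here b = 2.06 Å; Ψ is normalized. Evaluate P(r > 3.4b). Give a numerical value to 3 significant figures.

With dV = 4πr²dr, the probability is ∫|Ψ|² dV over r > 3.4b.
A² is fixed by ∫₀^∞ 4πr²|Ψ|² dr = 1, i.e. A² = (π·b^3)^(−1).
In terms of u = r/b (A², 4π and the length scale all cancel between numerator and denominator), P = [∫_{3.4}^{∞} u^2·e^(-2·u) du] / [∫_{0}^{∞} u^2·e^(-2·u) du].
Using ∫ u^2·e^(-2·u) du = -(2·u^2 + 2·u + 1)·e^(-2·u)/4, the numerator is 773·e^(-34/5)/100 and the denominator is 1/4.
This evaluates to P = 0.03444.

P ≈ 0.0344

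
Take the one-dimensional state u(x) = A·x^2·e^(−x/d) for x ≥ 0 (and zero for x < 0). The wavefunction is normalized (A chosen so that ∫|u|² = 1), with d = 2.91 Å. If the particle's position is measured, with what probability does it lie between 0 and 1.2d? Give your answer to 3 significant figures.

P = ∫_{0}^{1.2d} |u(x)|² dx.
Since A² = 1/(3·d^5/4), this is the region integral divided by the full normalization integral.
In terms of t = x/d (A² and the length scale cancel between numerator and denominator), P = [∫_{0}^{1.2} t^4·e^(-2·t) dt] / [∫_{0}^{∞} t^4·e^(-2·t) dt].
Using ∫ t^4·e^(-2·t) dt = -(t^4/2 + t^3 + 3·t^2/2 + 3·t/2 + 3/4)·e^(-2·t), the numerator is ≈ 0.071901 and the denominator is 3/4.
This works out to P = 0.09587.

P ≈ 0.0959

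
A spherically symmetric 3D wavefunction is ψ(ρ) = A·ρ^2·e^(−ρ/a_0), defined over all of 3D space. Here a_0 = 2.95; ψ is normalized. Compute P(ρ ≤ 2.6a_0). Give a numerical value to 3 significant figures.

P ≈ 0.268

Integrate the radial probability density 4πρ²|ψ|² over ρ ≤ 2.6a_0.
Normalization gives A² = 1/(45·π·a_0^7/2).
In terms of u = ρ/a_0 (A², 4π and the length scale all cancel between numerator and denominator), P = [∫_{0}^{2.6} u^6·e^(-2·u) du] / [∫_{0}^{∞} u^6·e^(-2·u) du].
With ∫ u^6·e^(-2·u) du = -(4·u^6 + 12·u^5 + 30·u^4 + 60·u^3 + 90·u^2 + 90·u + 45)·e^(-2·u)/8 + C, the region integral is ≈ 1.5053 and the full one is 45/8.
Taking the ratio yields P = 0.2676.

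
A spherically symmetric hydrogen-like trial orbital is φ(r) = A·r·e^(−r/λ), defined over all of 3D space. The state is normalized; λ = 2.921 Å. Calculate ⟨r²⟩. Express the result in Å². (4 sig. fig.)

⟨r^2⟩ ≈ 63.99 Å^2

By definition ⟨r²⟩ = ∫ r^2 |φ(r)|² 4πr² dr.
With ∫₀^∞ r^6 e^(−αr) dr = 6!/α^7, since the A² factors cancel between numerator and denominator, ⟨r²⟩ = 15·λ^2/2.
With λ = 2.921, ⟨r^2⟩ = 63.992.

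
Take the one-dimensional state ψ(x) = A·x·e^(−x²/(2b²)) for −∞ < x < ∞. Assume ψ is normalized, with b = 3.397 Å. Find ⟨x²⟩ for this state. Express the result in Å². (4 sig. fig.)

⟨x²⟩ = ∫ x^2 |ψ|² dx over the full domain.
Since the A² factors cancel between numerator and denominator, ⟨x²⟩ = 3·b^2/2.
Putting b = 3.397 gives 17.309.

⟨x^2⟩ ≈ 17.31 Å^2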